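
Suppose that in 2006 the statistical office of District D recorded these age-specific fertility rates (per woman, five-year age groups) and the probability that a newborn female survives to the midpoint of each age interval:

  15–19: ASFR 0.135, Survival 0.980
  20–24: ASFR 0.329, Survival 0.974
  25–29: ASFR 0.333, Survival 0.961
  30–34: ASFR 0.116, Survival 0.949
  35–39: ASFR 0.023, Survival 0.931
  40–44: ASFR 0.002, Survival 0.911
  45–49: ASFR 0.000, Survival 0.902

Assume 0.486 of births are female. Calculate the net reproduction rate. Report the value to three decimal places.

2.202

Proportion female at birth = 0.486.
Survival-weighted fertility by age (5·fₓ·Sₓ):
  15–19: 5 × 0.135 × 0.980 = 0.66150
  20–24: 5 × 0.329 × 0.974 = 1.60223
  25–29: 5 × 0.333 × 0.961 = 1.60007
  30–34: 5 × 0.116 × 0.949 = 0.55042
  35–39: 5 × 0.023 × 0.931 = 0.10707
  40–44: 5 × 0.002 × 0.911 = 0.00911
  45–49: 5 × 0.000 × 0.902 = 0.00000
Sum = 4.53040
NRR = 0.486 × 4.53040 = 2.20177
NRR > 1, so each generation more than replaces itself.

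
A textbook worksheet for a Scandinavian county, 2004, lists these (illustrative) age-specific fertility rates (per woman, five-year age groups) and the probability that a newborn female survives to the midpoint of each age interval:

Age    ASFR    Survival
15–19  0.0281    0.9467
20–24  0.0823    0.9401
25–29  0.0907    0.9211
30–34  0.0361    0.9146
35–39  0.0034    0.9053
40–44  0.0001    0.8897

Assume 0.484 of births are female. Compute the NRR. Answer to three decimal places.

Proportion female at birth = 0.484.
Per-age-group product (5 × ASFR × survival probability):
  15–19: 5 × 0.0281 × 0.9467 = 0.13301
  20–24: 5 × 0.0823 × 0.9401 = 0.38685
  25–29: 5 × 0.0907 × 0.9211 = 0.41772
  30–34: 5 × 0.0361 × 0.9146 = 0.16509
  35–39: 5 × 0.0034 × 0.9053 = 0.01539
  40–44: 5 × 0.0001 × 0.8897 = 0.00044
Sum = 1.11850
NRR = 0.484 × 1.11850 = 0.54135

0.541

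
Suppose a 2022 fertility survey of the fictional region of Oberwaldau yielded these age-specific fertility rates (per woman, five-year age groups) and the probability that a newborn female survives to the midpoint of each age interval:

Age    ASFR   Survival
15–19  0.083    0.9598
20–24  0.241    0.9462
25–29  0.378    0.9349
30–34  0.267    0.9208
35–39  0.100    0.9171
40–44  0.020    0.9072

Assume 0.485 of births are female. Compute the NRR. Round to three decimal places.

Proportion female at birth = 0.485.
Survival-weighted fertility by age (5·fₓ·Sₓ):
  15–19: 5 × 0.083 × 0.9598 = 0.39832
  20–24: 5 × 0.241 × 0.9462 = 1.14017
  25–29: 5 × 0.378 × 0.9349 = 1.76696
  30–34: 5 × 0.267 × 0.9208 = 1.22927
  35–39: 5 × 0.100 × 0.9171 = 0.45855
  40–44: 5 × 0.020 × 0.9072 = 0.09072
Sum = 5.08399
NRR = 0.485 × 5.08399 = 2.46574
NRR > 1, so each generation more than replaces itself.

2.466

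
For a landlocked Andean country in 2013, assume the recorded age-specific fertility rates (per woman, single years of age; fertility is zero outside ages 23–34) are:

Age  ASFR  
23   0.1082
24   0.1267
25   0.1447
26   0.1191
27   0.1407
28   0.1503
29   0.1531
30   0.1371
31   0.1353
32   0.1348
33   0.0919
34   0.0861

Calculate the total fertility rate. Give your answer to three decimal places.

1.528

Sum of ASFRs = 0.1082 + 0.1267 + 0.1447 + 0.1191 + 0.1407 + 0.1503 + 0.1531 + 0.1371 + 0.1353 + 0.1348 + 0.0919 + 0.0861 = 1.5280
TFR = 1.528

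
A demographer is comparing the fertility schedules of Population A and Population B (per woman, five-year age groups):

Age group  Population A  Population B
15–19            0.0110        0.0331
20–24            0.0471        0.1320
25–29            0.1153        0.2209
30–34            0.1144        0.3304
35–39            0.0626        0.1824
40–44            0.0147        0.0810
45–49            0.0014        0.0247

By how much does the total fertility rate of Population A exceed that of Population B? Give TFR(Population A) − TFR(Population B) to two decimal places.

Population A:
  Sum of ASFRs = 0.0110 + 0.0471 + 0.1153 + 0.1144 + 0.0626 + 0.0147 + 0.0014 = 0.3665
  TFR = 5 × 0.3665 = 1.8325
Population B:
  Sum of ASFRs = 0.0331 + 0.1320 + 0.2209 + 0.3304 + 0.1824 + 0.0810 + 0.0247 = 1.0045
  TFR = 5 × 1.0045 = 5.0225
Difference = 1.8325 − 5.0225 = -3.19

-3.19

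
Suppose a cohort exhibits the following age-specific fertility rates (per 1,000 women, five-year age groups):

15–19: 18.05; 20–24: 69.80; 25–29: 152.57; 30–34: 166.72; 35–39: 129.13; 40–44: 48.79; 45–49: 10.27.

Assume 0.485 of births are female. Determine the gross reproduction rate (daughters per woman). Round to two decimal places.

1.44

Proportion female at birth = 0.485.
Sum of ASFRs = 18.05 + 69.80 + 152.57 + 166.72 + 129.13 + 48.79 + 10.27 = 595.33
TFR = 5 × 595.33 / 1000 = 2.97665
GRR = 0.485 × 2.97665 = 1.44368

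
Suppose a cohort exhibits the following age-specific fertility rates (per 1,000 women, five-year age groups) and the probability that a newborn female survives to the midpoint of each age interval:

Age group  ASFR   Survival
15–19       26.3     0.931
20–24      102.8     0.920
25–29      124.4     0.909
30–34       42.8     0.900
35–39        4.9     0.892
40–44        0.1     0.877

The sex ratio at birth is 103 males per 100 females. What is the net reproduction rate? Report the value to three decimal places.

Proportion female at birth = 100 / (100 + 103) = 0.49261.
Survival-weighted fertility by age (5·fₓ·Sₓ):
  15–19: 5 × 26.3/1000 × 0.931 = 0.12243
  20–24: 5 × 102.8/1000 × 0.920 = 0.47288
  25–29: 5 × 124.4/1000 × 0.909 = 0.56540
  30–34: 5 × 42.8/1000 × 0.900 = 0.19260
  35–39: 5 × 4.9/1000 × 0.892 = 0.02185
  40–44: 5 × 0.1/1000 × 0.877 = 0.00044
Sum = 1.37560
NRR = 0.49261 × 1.37560 = 0.67763

0.678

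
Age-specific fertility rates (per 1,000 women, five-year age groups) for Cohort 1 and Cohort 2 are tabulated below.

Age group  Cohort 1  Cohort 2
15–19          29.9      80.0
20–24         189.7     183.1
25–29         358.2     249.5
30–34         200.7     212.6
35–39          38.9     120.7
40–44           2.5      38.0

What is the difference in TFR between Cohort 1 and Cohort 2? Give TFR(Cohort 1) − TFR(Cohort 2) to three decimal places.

Cohort 1:
  Sum of ASFRs = 29.9 + 189.7 + 358.2 + 200.7 + 38.9 + 2.5 = 819.9
  TFR = 5 × 819.9 / 1000 = 4.0995
Cohort 2:
  Sum of ASFRs = 80.0 + 183.1 + 249.5 + 212.6 + 120.7 + 38.0 = 883.9
  TFR = 5 × 883.9 / 1000 = 4.4195
Difference = 4.0995 − 4.4195 = -0.32

-0.320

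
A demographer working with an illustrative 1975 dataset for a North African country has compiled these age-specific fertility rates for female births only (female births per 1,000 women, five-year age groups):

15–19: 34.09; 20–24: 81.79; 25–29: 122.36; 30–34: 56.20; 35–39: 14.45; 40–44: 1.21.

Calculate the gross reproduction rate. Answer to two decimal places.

Sum of female ASFRs = 34.09 + 81.79 + 122.36 + 56.20 + 14.45 + 1.21 = 310.10
GRR = 5 × 310.10 / 1000 = 1.5505

1.55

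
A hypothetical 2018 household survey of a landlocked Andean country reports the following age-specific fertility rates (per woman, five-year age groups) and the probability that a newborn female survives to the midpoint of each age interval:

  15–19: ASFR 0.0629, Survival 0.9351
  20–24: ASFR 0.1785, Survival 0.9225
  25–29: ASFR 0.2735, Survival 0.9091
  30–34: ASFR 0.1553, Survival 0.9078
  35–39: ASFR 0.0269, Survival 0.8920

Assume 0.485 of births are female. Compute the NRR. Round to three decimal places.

1.545

Proportion female at birth = 0.485.
Per-age-group product (5 × ASFR × survival probability):
  15–19: 5 × 0.0629 × 0.9351 = 0.29409
  20–24: 5 × 0.1785 × 0.9225 = 0.82333
  25–29: 5 × 0.2735 × 0.9091 = 1.24319
  30–34: 5 × 0.1553 × 0.9078 = 0.70491
  35–39: 5 × 0.0269 × 0.8920 = 0.11997
Sum = 3.18549
NRR = 0.485 × 3.18549 = 1.54496
NRR > 1, so each generation more than replaces itself.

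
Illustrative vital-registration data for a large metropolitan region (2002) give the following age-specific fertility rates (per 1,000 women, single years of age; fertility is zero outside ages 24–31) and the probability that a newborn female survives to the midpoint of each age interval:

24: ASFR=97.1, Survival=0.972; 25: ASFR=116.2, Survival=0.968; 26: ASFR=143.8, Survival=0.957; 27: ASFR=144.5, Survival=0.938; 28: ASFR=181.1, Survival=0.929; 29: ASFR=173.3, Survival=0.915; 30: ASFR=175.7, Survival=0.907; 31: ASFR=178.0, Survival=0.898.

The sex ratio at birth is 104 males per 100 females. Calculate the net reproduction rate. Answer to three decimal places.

Proportion female at birth = 100 / (100 + 104) = 0.49020.
Each age group contributes 1 × ASFR × survival:
  24: 1 × 97.1/1000 × 0.972 = 0.09438
  25: 1 × 116.2/1000 × 0.968 = 0.11248
  26: 1 × 143.8/1000 × 0.957 = 0.13762
  27: 1 × 144.5/1000 × 0.938 = 0.13554
  28: 1 × 181.1/1000 × 0.929 = 0.16824
  29: 1 × 173.3/1000 × 0.915 = 0.15857
  30: 1 × 175.7/1000 × 0.907 = 0.15936
  31: 1 × 178.0/1000 × 0.898 = 0.15984
Sum = 1.12603
NRR = 0.49020 × 1.12603 = 0.55198
An NRR under 1 implies long-run decline under these rates.

0.552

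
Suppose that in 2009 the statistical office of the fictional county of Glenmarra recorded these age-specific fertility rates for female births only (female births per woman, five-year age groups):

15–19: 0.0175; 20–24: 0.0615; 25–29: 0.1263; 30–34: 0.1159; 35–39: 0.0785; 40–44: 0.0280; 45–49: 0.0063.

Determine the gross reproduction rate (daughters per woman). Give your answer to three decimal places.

Sum of female ASFRs = 0.0175 + 0.0615 + 0.1263 + 0.1159 + 0.0785 + 0.0280 + 0.0063 = 0.4340
GRR = 5 × 0.4340 = 2.17

2.170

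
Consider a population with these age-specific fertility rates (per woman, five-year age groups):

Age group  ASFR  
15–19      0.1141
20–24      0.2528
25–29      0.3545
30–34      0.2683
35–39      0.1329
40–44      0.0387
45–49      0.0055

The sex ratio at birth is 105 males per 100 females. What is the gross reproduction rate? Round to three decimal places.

Proportion female at birth = 100 / (100 + 105) = 0.48780.
Sum of ASFRs = 0.1141 + 0.2528 + 0.3545 + 0.2683 + 0.1329 + 0.0387 + 0.0055 = 1.1668
TFR = 5 × 1.1668 = 5.834
GRR = 0.48780 × 5.834 = 2.84583

2.846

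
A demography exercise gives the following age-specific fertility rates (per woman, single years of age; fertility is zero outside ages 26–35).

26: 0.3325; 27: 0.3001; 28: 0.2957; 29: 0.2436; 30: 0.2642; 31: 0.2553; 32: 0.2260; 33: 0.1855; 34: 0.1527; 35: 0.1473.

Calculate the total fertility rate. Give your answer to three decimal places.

2.403

Sum of ASFRs = 0.3325 + 0.3001 + 0.2957 + 0.2436 + 0.2642 + 0.2553 + 0.2260 + 0.1855 + 0.1527 + 0.1473 = 2.4029
TFR = 2.4029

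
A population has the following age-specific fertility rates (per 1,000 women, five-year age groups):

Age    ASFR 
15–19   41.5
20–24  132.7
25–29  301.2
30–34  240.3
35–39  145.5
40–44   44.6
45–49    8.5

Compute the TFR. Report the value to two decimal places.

Sum of ASFRs = 41.5 + 132.7 + 301.2 + 240.3 + 145.5 + 44.6 + 8.5 = 914.3
TFR = 5 × 914.3 / 1000 = 4.5715

4.57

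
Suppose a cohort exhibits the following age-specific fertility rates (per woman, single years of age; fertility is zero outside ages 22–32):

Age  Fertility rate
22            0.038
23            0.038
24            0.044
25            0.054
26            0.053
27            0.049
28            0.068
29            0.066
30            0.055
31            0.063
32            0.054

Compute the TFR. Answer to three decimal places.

Sum of ASFRs = 0.038 + 0.038 + 0.044 + 0.054 + 0.053 + 0.049 + 0.068 + 0.066 + 0.055 + 0.063 + 0.054 = 0.582
TFR = 0.582

0.582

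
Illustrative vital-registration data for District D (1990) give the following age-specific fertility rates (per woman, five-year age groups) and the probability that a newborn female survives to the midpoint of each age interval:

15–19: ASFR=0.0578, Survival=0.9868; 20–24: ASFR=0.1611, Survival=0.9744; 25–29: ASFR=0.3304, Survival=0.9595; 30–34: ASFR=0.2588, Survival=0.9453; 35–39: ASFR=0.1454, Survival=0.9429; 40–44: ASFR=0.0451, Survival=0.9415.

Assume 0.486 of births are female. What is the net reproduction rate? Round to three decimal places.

Proportion female at birth = 0.486.
Each age group contributes 5 × ASFR × survival:
  15–19: 5 × 0.0578 × 0.9868 = 0.28519
  20–24: 5 × 0.1611 × 0.9744 = 0.78488
  25–29: 5 × 0.3304 × 0.9595 = 1.58509
  30–34: 5 × 0.2588 × 0.9453 = 1.22322
  35–39: 5 × 0.1454 × 0.9429 = 0.68549
  40–44: 5 × 0.0451 × 0.9415 = 0.21231
Sum = 4.77618
NRR = 0.486 × 4.77618 = 2.32122
An NRR exceeding 1 indicates intrinsic growth under these rates.

2.321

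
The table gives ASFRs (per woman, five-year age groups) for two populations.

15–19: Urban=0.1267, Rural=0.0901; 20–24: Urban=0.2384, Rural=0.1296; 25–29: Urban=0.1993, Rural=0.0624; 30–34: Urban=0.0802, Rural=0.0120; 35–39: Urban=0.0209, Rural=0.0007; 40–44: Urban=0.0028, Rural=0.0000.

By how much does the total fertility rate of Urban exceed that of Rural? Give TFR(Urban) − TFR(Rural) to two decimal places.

Urban:
  Sum of ASFRs = 0.1267 + 0.2384 + 0.1993 + 0.0802 + 0.0209 + 0.0028 = 0.6683
  TFR = 5 × 0.6683 = 3.3415
Rural:
  Sum of ASFRs = 0.0901 + 0.1296 + 0.0624 + 0.0120 + 0.0007 + 0.0000 = 0.2948
  TFR = 5 × 0.2948 = 1.474
Difference = 3.3415 − 1.474 = 1.8675

1.87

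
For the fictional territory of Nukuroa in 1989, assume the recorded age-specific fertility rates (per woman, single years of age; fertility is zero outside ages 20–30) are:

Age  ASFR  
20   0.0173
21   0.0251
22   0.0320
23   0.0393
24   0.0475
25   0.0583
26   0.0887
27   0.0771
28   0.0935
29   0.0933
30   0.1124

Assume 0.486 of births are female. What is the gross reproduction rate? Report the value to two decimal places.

0.33

Proportion female at birth = 0.486.
Sum of ASFRs = 0.0173 + 0.0251 + 0.0320 + 0.0393 + 0.0475 + 0.0583 + 0.0887 + 0.0771 + 0.0935 + 0.0933 + 0.1124 = 0.6845
TFR = 0.6845
GRR = 0.486 × 0.6845 = 0.33267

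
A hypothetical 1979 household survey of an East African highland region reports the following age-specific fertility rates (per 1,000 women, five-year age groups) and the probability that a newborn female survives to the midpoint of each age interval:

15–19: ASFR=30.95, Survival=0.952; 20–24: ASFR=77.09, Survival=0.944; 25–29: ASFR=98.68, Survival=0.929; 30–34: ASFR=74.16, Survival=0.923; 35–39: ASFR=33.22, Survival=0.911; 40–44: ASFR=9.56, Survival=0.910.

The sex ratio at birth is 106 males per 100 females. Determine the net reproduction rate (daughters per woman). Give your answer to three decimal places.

Proportion female at birth = 100 / (100 + 106) = 0.48544.
Per-age-group product (5 × ASFR × survival probability):
  15–19: 5 × 30.95/1000 × 0.952 = 0.14732
  20–24: 5 × 77.09/1000 × 0.944 = 0.36386
  25–29: 5 × 98.68/1000 × 0.929 = 0.45837
  30–34: 5 × 74.16/1000 × 0.923 = 0.34225
  35–39: 5 × 33.22/1000 × 0.911 = 0.15132
  40–44: 5 × 9.56/1000 × 0.910 = 0.04350
Sum = 1.50662
NRR = 0.48544 × 1.50662 = 0.73137

0.731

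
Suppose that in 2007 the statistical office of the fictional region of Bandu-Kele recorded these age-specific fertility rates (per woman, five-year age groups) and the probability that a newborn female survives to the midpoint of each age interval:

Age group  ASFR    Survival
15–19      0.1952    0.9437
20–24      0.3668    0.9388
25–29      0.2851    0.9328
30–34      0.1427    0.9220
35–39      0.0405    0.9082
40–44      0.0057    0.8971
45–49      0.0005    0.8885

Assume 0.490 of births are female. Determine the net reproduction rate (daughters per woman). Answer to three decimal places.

2.373

Proportion female at birth = 0.490.
Each age group contributes 5 × ASFR × survival:
  15–19: 5 × 0.1952 × 0.9437 = 0.92105
  20–24: 5 × 0.3668 × 0.9388 = 1.72176
  25–29: 5 × 0.2851 × 0.9328 = 1.32971
  30–34: 5 × 0.1427 × 0.9220 = 0.65785
  35–39: 5 × 0.0405 × 0.9082 = 0.18391
  40–44: 5 × 0.0057 × 0.8971 = 0.02557
  45–49: 5 × 0.0005 × 0.8885 = 0.00222
Sum = 4.84207
NRR = 0.490 × 4.84207 = 2.37261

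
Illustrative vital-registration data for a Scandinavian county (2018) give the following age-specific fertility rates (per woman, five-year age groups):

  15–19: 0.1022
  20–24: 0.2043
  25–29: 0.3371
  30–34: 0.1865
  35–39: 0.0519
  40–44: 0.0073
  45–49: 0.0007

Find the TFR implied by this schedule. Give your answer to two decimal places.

Sum of ASFRs = 0.1022 + 0.2043 + 0.3371 + 0.1865 + 0.0519 + 0.0073 + 0.0007 = 0.8900
TFR = 5 × 0.8900 = 4.45

4.45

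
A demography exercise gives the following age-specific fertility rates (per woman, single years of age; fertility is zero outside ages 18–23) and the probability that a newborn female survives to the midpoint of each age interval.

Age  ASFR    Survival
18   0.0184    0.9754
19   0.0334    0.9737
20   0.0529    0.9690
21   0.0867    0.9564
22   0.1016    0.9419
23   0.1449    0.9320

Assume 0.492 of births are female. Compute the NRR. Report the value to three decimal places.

Proportion female at birth = 0.492.
Survival-weighted fertility by age (1·fₓ·Sₓ):
  18: 1 × 0.0184 × 0.9754 = 0.01795
  19: 1 × 0.0334 × 0.9737 = 0.03252
  20: 1 × 0.0529 × 0.9690 = 0.05126
  21: 1 × 0.0867 × 0.9564 = 0.08292
  22: 1 × 0.1016 × 0.9419 = 0.09570
  23: 1 × 0.1449 × 0.9320 = 0.13505
Sum = 0.41540
NRR = 0.492 × 0.41540 = 0.20438
An NRR under 1 implies long-run decline under these rates.

0.204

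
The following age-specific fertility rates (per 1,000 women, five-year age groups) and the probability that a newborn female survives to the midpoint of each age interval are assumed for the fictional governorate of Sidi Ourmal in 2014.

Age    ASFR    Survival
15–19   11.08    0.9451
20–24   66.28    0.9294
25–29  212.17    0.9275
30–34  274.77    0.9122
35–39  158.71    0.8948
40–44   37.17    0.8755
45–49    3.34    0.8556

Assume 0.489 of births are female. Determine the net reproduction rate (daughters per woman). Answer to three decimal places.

Proportion female at birth = 0.489.
Per-age-group product (5 × ASFR × survival probability):
  15–19: 5 × 11.08/1000 × 0.9451 = 0.05236
  20–24: 5 × 66.28/1000 × 0.9294 = 0.30800
  25–29: 5 × 212.17/1000 × 0.9275 = 0.98394
  30–34: 5 × 274.77/1000 × 0.9122 = 1.25323
  35–39: 5 × 158.71/1000 × 0.8948 = 0.71007
  40–44: 5 × 37.17/1000 × 0.8755 = 0.16271
  45–49: 5 × 3.34/1000 × 0.8556 = 0.01429
Sum = 3.48460
NRR = 0.489 × 3.48460 = 1.70397

1.704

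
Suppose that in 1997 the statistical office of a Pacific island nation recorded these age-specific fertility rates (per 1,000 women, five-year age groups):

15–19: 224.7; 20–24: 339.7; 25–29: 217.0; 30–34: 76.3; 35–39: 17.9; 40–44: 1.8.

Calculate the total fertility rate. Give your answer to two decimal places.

Sum of ASFRs = 224.7 + 339.7 + 217.0 + 76.3 + 17.9 + 1.8 = 877.4
TFR = 5 × 877.4 / 1000 = 4.387

4.39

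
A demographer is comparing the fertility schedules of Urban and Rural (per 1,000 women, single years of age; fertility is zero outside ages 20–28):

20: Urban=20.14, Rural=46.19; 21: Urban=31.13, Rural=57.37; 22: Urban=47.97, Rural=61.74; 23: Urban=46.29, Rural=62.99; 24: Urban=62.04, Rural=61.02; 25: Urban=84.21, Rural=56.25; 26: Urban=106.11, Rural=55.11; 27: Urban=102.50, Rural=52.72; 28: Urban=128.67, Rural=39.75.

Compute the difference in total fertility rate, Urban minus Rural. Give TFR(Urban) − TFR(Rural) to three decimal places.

0.136

Urban:
  Sum of ASFRs = 20.14 + 31.13 + 47.97 + 46.29 + 62.04 + 84.21 + 106.11 + 102.50 + 128.67 = 629.06
  TFR = 629.06 / 1000 = 0.62906
Rural:
  Sum of ASFRs = 46.19 + 57.37 + 61.74 + 62.99 + 61.02 + 56.25 + 55.11 + 52.72 + 39.75 = 493.14
  TFR = 493.14 / 1000 = 0.49314
Difference = 0.62906 − 0.49314 = 0.13592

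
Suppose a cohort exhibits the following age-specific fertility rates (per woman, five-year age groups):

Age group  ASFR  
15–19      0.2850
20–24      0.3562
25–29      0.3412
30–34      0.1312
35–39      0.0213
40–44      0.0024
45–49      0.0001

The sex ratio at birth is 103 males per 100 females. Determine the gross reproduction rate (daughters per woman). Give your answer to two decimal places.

2.80

Proportion female at birth = 100 / (100 + 103) = 0.49261.
Sum of ASFRs = 0.2850 + 0.3562 + 0.3412 + 0.1312 + 0.0213 + 0.0024 + 0.0001 = 1.1374
TFR = 5 × 1.1374 = 5.687
GRR = 0.49261 × 5.687 = 2.80147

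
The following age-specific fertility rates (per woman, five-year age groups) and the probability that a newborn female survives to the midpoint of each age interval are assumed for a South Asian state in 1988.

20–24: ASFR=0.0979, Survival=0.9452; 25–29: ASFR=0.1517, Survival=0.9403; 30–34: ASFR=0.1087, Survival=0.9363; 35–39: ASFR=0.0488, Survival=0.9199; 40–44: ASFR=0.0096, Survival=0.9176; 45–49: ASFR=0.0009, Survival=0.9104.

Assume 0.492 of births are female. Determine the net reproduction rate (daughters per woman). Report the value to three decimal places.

Proportion female at birth = 0.492.
Per-age-group product (5 × ASFR × survival probability):
  20–24: 5 × 0.0979 × 0.9452 = 0.46268
  25–29: 5 × 0.1517 × 0.9403 = 0.71322
  30–34: 5 × 0.1087 × 0.9363 = 0.50888
  35–39: 5 × 0.0488 × 0.9199 = 0.22446
  40–44: 5 × 0.0096 × 0.9176 = 0.04404
  45–49: 5 × 0.0009 × 0.9104 = 0.00410
Sum = 1.95738
NRR = 0.492 × 1.95738 = 0.96303
With NRR below 1 the population is below replacement fertility.

0.963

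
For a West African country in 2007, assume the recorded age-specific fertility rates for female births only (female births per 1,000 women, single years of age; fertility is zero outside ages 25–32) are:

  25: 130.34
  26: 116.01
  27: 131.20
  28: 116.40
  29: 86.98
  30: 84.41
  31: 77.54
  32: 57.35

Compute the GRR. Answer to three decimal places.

0.800

Sum of female ASFRs = 130.34 + 116.01 + 131.20 + 116.40 + 86.98 + 84.41 + 77.54 + 57.35 = 800.23
GRR = 800.23 / 1000 = 0.80023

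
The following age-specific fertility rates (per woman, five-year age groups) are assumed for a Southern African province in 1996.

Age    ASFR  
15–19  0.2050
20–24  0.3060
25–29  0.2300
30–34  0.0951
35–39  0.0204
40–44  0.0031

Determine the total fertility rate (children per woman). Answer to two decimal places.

Sum of ASFRs = 0.2050 + 0.3060 + 0.2300 + 0.0951 + 0.0204 + 0.0031 = 0.8596
TFR = 5 × 0.8596 = 4.298

4.30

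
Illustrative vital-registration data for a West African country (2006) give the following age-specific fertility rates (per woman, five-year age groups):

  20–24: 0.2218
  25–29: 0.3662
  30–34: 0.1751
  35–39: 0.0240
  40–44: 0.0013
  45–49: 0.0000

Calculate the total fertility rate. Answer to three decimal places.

Sum of ASFRs = 0.2218 + 0.3662 + 0.1751 + 0.0240 + 0.0013 + 0.0000 = 0.7884
TFR = 5 × 0.7884 = 3.942

3.942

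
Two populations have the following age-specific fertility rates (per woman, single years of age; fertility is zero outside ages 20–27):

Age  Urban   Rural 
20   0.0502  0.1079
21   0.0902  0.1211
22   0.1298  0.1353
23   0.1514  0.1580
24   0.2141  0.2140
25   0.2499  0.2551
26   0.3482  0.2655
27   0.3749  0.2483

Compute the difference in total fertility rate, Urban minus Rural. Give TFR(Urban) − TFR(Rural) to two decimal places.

Urban:
  Sum of ASFRs = 0.0502 + 0.0902 + 0.1298 + 0.1514 + 0.2141 + 0.2499 + 0.3482 + 0.3749 = 1.6087
  TFR = 1.6087
Rural:
  Sum of ASFRs = 0.1079 + 0.1211 + 0.1353 + 0.1580 + 0.2140 + 0.2551 + 0.2655 + 0.2483 = 1.5052
  TFR = 1.5052
Difference = 1.6087 − 1.5052 = 0.1035

0.10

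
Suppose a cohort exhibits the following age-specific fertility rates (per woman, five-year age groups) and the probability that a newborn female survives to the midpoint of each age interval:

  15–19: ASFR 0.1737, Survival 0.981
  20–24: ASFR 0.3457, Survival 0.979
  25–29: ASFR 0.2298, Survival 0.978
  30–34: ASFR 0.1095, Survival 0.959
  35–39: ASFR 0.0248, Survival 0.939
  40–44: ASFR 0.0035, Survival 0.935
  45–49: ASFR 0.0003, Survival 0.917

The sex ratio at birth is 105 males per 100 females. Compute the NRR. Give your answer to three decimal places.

Proportion female at birth = 100 / (100 + 105) = 0.48780.
Per-age-group product (5 × ASFR × survival probability):
  15–19: 5 × 0.1737 × 0.981 = 0.85200
  20–24: 5 × 0.3457 × 0.979 = 1.69220
  25–29: 5 × 0.2298 × 0.978 = 1.12372
  30–34: 5 × 0.1095 × 0.959 = 0.52505
  35–39: 5 × 0.0248 × 0.939 = 0.11644
  40–44: 5 × 0.0035 × 0.935 = 0.01636
  45–49: 5 × 0.0003 × 0.917 = 0.00138
Sum = 4.32715
NRR = 0.48780 × 4.32715 = 2.11078

2.111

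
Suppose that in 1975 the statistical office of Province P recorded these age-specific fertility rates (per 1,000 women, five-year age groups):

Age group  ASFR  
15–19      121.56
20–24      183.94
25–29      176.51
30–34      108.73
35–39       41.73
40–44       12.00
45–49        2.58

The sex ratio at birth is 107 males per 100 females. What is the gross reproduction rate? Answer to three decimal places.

1.563

Proportion female at birth = 100 / (100 + 107) = 0.48309.
Sum of ASFRs = 121.56 + 183.94 + 176.51 + 108.73 + 41.73 + 12.00 + 2.58 = 647.05
TFR = 5 × 647.05 / 1000 = 3.23525
GRR = 0.48309 × 3.23525 = 1.56292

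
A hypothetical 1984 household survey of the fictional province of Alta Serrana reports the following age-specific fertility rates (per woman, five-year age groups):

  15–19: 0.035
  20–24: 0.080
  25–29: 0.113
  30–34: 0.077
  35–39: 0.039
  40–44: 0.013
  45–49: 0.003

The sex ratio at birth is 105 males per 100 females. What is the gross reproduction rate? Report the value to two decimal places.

0.88

Proportion female at birth = 100 / (100 + 105) = 0.48780.
Sum of ASFRs = 0.035 + 0.080 + 0.113 + 0.077 + 0.039 + 0.013 + 0.003 = 0.360
TFR = 5 × 0.360 = 1.8
GRR = 0.48780 × 1.8 = 0.87804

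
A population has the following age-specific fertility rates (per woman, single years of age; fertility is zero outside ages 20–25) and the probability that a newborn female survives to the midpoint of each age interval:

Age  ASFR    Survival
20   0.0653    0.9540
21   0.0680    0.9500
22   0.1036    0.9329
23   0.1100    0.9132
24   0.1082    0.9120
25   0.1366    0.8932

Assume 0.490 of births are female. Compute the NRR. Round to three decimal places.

0.267

Proportion female at birth = 0.490.
Survival-weighted fertility by age (1·fₓ·Sₓ):
  20: 1 × 0.0653 × 0.9540 = 0.06230
  21: 1 × 0.0680 × 0.9500 = 0.06460
  22: 1 × 0.1036 × 0.9329 = 0.09665
  23: 1 × 0.1100 × 0.9132 = 0.10045
  24: 1 × 0.1082 × 0.9120 = 0.09868
  25: 1 × 0.1366 × 0.8932 = 0.12201
Sum = 0.54469
NRR = 0.490 × 0.54469 = 0.26690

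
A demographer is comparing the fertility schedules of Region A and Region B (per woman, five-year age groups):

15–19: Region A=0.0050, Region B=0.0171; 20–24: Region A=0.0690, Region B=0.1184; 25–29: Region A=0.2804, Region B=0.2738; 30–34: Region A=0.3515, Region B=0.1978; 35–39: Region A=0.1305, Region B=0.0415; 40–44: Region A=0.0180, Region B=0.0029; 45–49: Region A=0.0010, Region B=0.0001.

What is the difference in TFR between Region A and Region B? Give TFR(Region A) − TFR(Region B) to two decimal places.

1.02

Region A:
  Sum of ASFRs = 0.0050 + 0.0690 + 0.2804 + 0.3515 + 0.1305 + 0.0180 + 0.0010 = 0.8554
  TFR = 5 × 0.8554 = 4.277
Region B:
  Sum of ASFRs = 0.0171 + 0.1184 + 0.2738 + 0.1978 + 0.0415 + 0.0029 + 0.0001 = 0.6516
  TFR = 5 × 0.6516 = 3.258
Difference = 4.277 − 3.258 = 1.019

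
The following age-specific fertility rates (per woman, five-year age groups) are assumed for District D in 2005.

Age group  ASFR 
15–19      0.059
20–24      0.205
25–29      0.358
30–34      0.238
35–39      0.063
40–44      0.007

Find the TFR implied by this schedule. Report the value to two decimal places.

4.65

Sum of ASFRs = 0.059 + 0.205 + 0.358 + 0.238 + 0.063 + 0.007 = 0.930
TFR = 5 × 0.930 = 4.65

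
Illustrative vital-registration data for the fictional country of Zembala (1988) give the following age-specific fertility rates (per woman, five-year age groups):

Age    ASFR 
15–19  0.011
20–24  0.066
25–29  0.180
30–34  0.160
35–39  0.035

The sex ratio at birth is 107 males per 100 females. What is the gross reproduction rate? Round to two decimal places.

Proportion female at birth = 100 / (100 + 107) = 0.48309.
Sum of ASFRs = 0.011 + 0.066 + 0.180 + 0.160 + 0.035 = 0.452
TFR = 5 × 0.452 = 2.26
GRR = 0.48309 × 2.26 = 1.09178

1.09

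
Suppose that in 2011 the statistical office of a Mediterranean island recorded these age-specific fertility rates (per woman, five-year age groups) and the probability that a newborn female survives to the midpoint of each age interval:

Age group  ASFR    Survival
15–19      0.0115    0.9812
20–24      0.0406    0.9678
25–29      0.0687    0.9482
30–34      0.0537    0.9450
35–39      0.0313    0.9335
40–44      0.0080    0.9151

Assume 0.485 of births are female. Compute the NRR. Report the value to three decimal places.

Proportion female at birth = 0.485.
Survival-weighted fertility by age (5·fₓ·Sₓ):
  15–19: 5 × 0.0115 × 0.9812 = 0.05642
  20–24: 5 × 0.0406 × 0.9678 = 0.19646
  25–29: 5 × 0.0687 × 0.9482 = 0.32571
  30–34: 5 × 0.0537 × 0.9450 = 0.25373
  35–39: 5 × 0.0313 × 0.9335 = 0.14609
  40–44: 5 × 0.0080 × 0.9151 = 0.03660
Sum = 1.01501
NRR = 0.485 × 1.01501 = 0.49228

0.492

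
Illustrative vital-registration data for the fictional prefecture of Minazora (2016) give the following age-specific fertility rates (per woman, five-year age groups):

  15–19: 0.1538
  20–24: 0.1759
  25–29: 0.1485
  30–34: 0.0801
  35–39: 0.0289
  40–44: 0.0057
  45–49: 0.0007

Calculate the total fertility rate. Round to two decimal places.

2.97

Sum of ASFRs = 0.1538 + 0.1759 + 0.1485 + 0.0801 + 0.0289 + 0.0057 + 0.0007 = 0.5936
TFR = 5 × 0.5936 = 2.968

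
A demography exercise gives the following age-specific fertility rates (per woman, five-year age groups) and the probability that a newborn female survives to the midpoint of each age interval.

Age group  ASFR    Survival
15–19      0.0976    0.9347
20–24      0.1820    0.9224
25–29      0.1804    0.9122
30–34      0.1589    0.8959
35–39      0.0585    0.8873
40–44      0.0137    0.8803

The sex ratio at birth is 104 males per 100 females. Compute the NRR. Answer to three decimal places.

1.544

Proportion female at birth = 100 / (100 + 104) = 0.49020.
Weighting each age-specific rate by interval width and survival:
  15–19: 5 × 0.0976 × 0.9347 = 0.45613
  20–24: 5 × 0.1820 × 0.9224 = 0.83938
  25–29: 5 × 0.1804 × 0.9122 = 0.82280
  30–34: 5 × 0.1589 × 0.8959 = 0.71179
  35–39: 5 × 0.0585 × 0.8873 = 0.25954
  40–44: 5 × 0.0137 × 0.8803 = 0.06030
Sum = 3.14994
NRR = 0.49020 × 3.14994 = 1.54410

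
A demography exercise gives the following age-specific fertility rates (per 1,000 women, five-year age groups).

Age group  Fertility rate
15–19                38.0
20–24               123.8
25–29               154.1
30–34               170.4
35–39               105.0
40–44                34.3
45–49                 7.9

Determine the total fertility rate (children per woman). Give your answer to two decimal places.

Sum of ASFRs = 38.0 + 123.8 + 154.1 + 170.4 + 105.0 + 34.3 + 7.9 = 633.5
TFR = 5 × 633.5 / 1000 = 3.1675

3.17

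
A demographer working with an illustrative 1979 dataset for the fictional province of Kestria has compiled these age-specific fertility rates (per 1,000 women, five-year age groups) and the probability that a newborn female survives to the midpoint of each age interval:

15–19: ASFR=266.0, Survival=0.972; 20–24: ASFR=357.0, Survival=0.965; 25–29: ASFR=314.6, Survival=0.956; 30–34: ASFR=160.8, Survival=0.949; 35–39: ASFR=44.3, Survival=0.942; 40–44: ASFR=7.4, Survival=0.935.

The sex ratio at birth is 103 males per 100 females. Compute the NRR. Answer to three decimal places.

Proportion female at birth = 100 / (100 + 103) = 0.49261.
Per-age-group product (5 × ASFR × survival probability):
  15–19: 5 × 266.0/1000 × 0.972 = 1.29276
  20–24: 5 × 357.0/1000 × 0.965 = 1.72253
  25–29: 5 × 314.6/1000 × 0.956 = 1.50379
  30–34: 5 × 160.8/1000 × 0.949 = 0.76300
  35–39: 5 × 44.3/1000 × 0.942 = 0.20865
  40–44: 5 × 7.4/1000 × 0.935 = 0.03460
Sum = 5.52533
NRR = 0.49261 × 5.52533 = 2.72183
With NRR above 1 the population is above replacement fertility.

2.722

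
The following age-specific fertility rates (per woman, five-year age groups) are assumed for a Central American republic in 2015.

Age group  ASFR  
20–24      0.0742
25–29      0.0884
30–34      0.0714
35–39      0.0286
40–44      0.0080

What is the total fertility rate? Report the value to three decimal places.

Sum of ASFRs = 0.0742 + 0.0884 + 0.0714 + 0.0286 + 0.0080 = 0.2706
TFR = 5 × 0.2706 = 1.353

1.353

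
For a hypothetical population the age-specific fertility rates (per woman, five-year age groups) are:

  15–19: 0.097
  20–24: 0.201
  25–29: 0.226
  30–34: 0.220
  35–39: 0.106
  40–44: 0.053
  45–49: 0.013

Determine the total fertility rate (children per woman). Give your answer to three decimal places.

Sum of ASFRs = 0.097 + 0.201 + 0.226 + 0.220 + 0.106 + 0.053 + 0.013 = 0.916
TFR = 5 × 0.916 = 4.58

4.580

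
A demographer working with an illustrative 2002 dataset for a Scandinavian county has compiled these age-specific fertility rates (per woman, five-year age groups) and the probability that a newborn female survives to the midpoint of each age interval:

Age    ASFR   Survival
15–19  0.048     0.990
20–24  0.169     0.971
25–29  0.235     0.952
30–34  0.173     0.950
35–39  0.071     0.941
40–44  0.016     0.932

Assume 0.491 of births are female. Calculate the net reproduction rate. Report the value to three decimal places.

Proportion female at birth = 0.491.
Survival-weighted fertility by age (5·fₓ·Sₓ):
  15–19: 5 × 0.048 × 0.990 = 0.23760
  20–24: 5 × 0.169 × 0.971 = 0.82050
  25–29: 5 × 0.235 × 0.952 = 1.11860
  30–34: 5 × 0.173 × 0.950 = 0.82175
  35–39: 5 × 0.071 × 0.941 = 0.33406
  40–44: 5 × 0.016 × 0.932 = 0.07456
Sum = 3.40707
NRR = 0.491 × 3.40707 = 1.67287
An NRR exceeding 1 indicates intrinsic growth under these rates.

1.673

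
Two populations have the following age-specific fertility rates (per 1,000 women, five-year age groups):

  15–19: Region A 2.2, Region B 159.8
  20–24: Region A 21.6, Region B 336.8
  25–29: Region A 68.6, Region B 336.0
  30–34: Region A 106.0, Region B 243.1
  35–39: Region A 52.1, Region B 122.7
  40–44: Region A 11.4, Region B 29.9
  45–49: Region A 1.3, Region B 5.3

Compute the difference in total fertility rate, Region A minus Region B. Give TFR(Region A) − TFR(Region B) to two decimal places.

Region A:
  Sum of ASFRs = 2.2 + 21.6 + 68.6 + 106.0 + 52.1 + 11.4 + 1.3 = 263.2
  TFR = 5 × 263.2 / 1000 = 1.316
Region B:
  Sum of ASFRs = 159.8 + 336.8 + 336.0 + 243.1 + 122.7 + 29.9 + 5.3 = 1233.6
  TFR = 5 × 1233.6 / 1000 = 6.168
Difference = 1.316 − 6.168 = -4.852

-4.85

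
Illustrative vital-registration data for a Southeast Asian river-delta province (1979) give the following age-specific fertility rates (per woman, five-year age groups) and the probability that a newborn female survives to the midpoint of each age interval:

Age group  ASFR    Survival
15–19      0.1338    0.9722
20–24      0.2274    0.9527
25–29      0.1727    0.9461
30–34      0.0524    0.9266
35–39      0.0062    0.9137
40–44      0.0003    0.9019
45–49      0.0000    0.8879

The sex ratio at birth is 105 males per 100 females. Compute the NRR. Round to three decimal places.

Proportion female at birth = 100 / (100 + 105) = 0.48780.
Per-age-group product (5 × ASFR × survival probability):
  15–19: 5 × 0.1338 × 0.9722 = 0.65040
  20–24: 5 × 0.2274 × 0.9527 = 1.08322
  25–29: 5 × 0.1727 × 0.9461 = 0.81696
  30–34: 5 × 0.0524 × 0.9266 = 0.24277
  35–39: 5 × 0.0062 × 0.9137 = 0.02832
  40–44: 5 × 0.0003 × 0.9019 = 0.00135
  45–49: 5 × 0.0000 × 0.8879 = 0.00000
Sum = 2.82302
NRR = 0.48780 × 2.82302 = 1.37707

1.377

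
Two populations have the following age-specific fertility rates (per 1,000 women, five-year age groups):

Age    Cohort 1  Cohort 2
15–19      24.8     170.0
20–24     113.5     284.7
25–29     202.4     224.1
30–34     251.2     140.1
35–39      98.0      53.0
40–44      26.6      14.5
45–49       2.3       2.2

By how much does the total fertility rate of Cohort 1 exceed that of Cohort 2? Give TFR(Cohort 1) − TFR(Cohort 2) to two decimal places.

-0.85

Cohort 1:
  Sum of ASFRs = 24.8 + 113.5 + 202.4 + 251.2 + 98.0 + 26.6 + 2.3 = 718.8
  TFR = 5 × 718.8 / 1000 = 3.594
Cohort 2:
  Sum of ASFRs = 170.0 + 284.7 + 224.1 + 140.1 + 53.0 + 14.5 + 2.2 = 888.6
  TFR = 5 × 888.6 / 1000 = 4.443
Difference = 3.594 − 4.443 = -0.849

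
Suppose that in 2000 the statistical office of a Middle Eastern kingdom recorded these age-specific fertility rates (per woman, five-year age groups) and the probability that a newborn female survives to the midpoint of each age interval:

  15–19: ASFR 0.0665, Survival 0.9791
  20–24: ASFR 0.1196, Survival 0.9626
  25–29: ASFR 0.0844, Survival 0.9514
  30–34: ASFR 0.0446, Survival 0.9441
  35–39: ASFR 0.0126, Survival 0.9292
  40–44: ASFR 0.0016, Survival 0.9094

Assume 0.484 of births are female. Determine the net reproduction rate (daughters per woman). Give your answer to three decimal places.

Proportion female at birth = 0.484.
Survival-weighted fertility by age (5·fₓ·Sₓ):
  15–19: 5 × 0.0665 × 0.9791 = 0.32555
  20–24: 5 × 0.1196 × 0.9626 = 0.57563
  25–29: 5 × 0.0844 × 0.9514 = 0.40149
  30–34: 5 × 0.0446 × 0.9441 = 0.21053
  35–39: 5 × 0.0126 × 0.9292 = 0.05854
  40–44: 5 × 0.0016 × 0.9094 = 0.00728
Sum = 1.57902
NRR = 0.484 × 1.57902 = 0.76425

0.764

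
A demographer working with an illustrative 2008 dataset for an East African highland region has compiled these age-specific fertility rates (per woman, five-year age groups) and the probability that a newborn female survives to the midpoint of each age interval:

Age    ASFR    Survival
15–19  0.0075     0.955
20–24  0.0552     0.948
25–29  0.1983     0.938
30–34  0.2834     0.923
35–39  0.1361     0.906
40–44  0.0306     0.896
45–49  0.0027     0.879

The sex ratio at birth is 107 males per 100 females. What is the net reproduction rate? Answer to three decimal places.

Proportion female at birth = 100 / (100 + 107) = 0.48309.
Survival-weighted fertility by age (5·fₓ·Sₓ):
  15–19: 5 × 0.0075 × 0.955 = 0.03581
  20–24: 5 × 0.0552 × 0.948 = 0.26165
  25–29: 5 × 0.1983 × 0.938 = 0.93003
  30–34: 5 × 0.2834 × 0.923 = 1.30789
  35–39: 5 × 0.1361 × 0.906 = 0.61653
  40–44: 5 × 0.0306 × 0.896 = 0.13709
  45–49: 5 × 0.0027 × 0.879 = 0.01187
Sum = 3.30087
NRR = 0.48309 × 3.30087 = 1.59462

1.595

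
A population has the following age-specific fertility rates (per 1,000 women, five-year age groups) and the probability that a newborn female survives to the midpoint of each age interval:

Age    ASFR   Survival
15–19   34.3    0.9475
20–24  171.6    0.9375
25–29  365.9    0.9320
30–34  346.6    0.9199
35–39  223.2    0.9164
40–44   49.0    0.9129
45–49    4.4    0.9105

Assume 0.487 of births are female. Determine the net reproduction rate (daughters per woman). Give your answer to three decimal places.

Proportion female at birth = 0.487.
Survival-weighted fertility by age (5·fₓ·Sₓ):
  15–19: 5 × 34.3/1000 × 0.9475 = 0.16250
  20–24: 5 × 171.6/1000 × 0.9375 = 0.80438
  25–29: 5 × 365.9/1000 × 0.9320 = 1.70509
  30–34: 5 × 346.6/1000 × 0.9199 = 1.59419
  35–39: 5 × 223.2/1000 × 0.9164 = 1.02270
  40–44: 5 × 49.0/1000 × 0.9129 = 0.22366
  45–49: 5 × 4.4/1000 × 0.9105 = 0.02003
Sum = 5.53255
NRR = 0.487 × 5.53255 = 2.69435

2.694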